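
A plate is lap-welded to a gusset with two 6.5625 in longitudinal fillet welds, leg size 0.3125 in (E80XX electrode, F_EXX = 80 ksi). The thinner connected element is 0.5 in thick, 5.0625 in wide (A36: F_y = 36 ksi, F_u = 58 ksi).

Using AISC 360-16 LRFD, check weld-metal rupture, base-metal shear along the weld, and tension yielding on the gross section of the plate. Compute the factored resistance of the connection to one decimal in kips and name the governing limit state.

Weld metal: throat = 0.707×0.3125 = 0.22094 in, L = 2×6.5625 = 13.125 in. φR_n = 0.75 × 0.6 × 80 × 0.22094 × 13.125 = 104.4 kips.
Base metal shear (0.5 in plate): yield φR_n = 1.0×0.6×36×0.5×13.125 = 141.8 kips; rupture φR_n = 0.75×0.6×58×0.5×13.125 = 171.3 kips; take 141.8 kips (yield).
Tension yield (gross): A_g = 5.0625×0.5 = 2.5313 in². φR_n = 0.90 × 36 × 2.5313 = 82.0 kips.
Governing: min(104.4, 141.8, 82.0) = 82.0 kips → gross-section yield.

82.0 kips (gross-section yield governs)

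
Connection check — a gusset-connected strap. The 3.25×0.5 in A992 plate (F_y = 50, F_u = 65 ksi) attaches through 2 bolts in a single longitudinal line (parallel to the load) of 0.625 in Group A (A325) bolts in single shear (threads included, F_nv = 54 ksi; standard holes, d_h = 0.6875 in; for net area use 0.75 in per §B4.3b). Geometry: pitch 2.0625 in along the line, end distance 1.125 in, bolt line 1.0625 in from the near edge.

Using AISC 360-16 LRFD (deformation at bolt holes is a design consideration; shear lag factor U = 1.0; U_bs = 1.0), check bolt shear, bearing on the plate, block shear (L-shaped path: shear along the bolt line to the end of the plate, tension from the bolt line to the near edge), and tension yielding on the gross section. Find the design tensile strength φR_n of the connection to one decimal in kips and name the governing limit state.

Bolt shear: A_b = π(0.625)²/4 = 0.3068 in². φR_n = 0.75 × 54 × 0.3068 × 2 × 1 = 24.9 kips.
Bearing (0.5 in plate, F_u = 65 ksi): end bolts L_c = 1.125 − 0.6875/2 = 0.78125, R_n = min(1.2×0.78125×0.5×65, 2.4×0.625×0.5×65) = 30.469 kips/bolt; interior L_c = 2.0625 − 0.6875 = 1.375, R_n = 48.75 kips/bolt. φR_n = 0.75 × (1×30.469 + 1×48.75) = 59.4 kips.
Block shear: shear path 1×[1.125+1×2.0625] = 1×3.1875 in, A_gv = 1.5938, A_nv = 1×(3.1875 − 1.5×0.75)×0.5 = 1.0313 in²; tension to near edge: (1.0625 − 0.5×0.75)×0.5 = 0.34375 in². R_n = min(0.6×65×1.0313, 0.6×50×1.5938) + 1.0×65×0.34375 = min(40.221, 47.814) + 22.344 = 62.565 kips. φR_n = 0.75 × 62.565 = 46.9 kips.
Tension yield (gross): A_g = 3.25×0.5 = 1.625 in². φR_n = 0.90 × 50 × 1.625 = 73.1 kips.
Governing: min(24.9, 59.4, 46.9, 73.1) = 24.9 kips → bolt shear.

24.9 kips (bolt shear governs)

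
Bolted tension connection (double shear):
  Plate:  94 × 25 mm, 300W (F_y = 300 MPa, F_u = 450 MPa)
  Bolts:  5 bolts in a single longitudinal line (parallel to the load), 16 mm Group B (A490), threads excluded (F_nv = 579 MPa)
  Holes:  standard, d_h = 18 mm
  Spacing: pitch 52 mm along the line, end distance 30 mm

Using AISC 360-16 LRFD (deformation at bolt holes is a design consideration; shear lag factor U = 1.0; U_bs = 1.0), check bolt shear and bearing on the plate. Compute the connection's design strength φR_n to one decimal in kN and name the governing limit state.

Bolt shear: A_b = π(16)²/4 = 201.06 mm². φR_n = 0.75 × 579 × 201.06 × 5 × 2 = 873.1 kN.
Bearing (25 mm plate, F_u = 450 MPa): end bolts L_c = 30 − 18/2 = 21, R_n = min(1.2×21×25×450, 2.4×16×25×450) = 283.5 kN/bolt; interior L_c = 52 − 18 = 34, R_n = 432 kN/bolt. φR_n = 0.75 × (1×283.5 + 4×432) = 1508.6 kN.
Governing: min(873.1, 1508.6) = 873.1 kN → bolt shear.

873.1 kN (bolt shear governs)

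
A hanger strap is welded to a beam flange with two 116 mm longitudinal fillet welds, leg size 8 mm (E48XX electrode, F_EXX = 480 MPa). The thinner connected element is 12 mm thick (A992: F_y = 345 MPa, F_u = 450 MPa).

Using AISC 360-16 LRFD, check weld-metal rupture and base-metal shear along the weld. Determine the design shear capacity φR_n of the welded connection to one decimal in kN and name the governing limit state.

Weld metal: throat = 0.707×8 = 5.656 mm, L = 2×116 = 232 mm. φR_n = 0.75 × 0.6 × 480 × 5.656 × 232 = 283.4 kN.
Base metal shear (12 mm plate): yield φR_n = 1.0×0.6×345×12×232 = 576.3 kN; rupture φR_n = 0.75×0.6×450×12×232 = 563.8 kN; take 563.8 kN (rupture).
Governing: min(283.4, 563.8) = 283.4 kN → weld metal.

283.4 kN (weld metal governs)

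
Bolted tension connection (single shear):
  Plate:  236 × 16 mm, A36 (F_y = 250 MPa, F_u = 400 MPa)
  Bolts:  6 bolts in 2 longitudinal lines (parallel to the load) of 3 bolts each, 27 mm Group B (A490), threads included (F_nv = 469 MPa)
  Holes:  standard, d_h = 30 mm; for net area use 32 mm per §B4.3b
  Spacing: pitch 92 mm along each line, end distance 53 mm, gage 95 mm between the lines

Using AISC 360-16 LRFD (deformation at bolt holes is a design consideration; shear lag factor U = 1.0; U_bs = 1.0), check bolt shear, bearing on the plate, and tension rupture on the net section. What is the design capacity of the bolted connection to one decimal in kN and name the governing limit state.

825.6 kN (net-section rupture governs)

Bolt shear: A_b = π(27)²/4 = 572.56 mm². φR_n = 0.75 × 469 × 572.56 × 6 × 1 = 1208.4 kN.
Bearing (16 mm plate, F_u = 400 MPa): end bolts L_c = 53 − 30/2 = 38, R_n = min(1.2×38×16×400, 2.4×27×16×400) = 291.84 kN/bolt; interior L_c = 92 − 30 = 62, R_n = 414.72 kN/bolt. φR_n = 0.75 × (2×291.84 + 4×414.72) = 1681.9 kN.
Tension rupture (net): A_n = (236 − 2×32)×16 = 2752 mm² (U = 1.0, A_e = A_n). φR_n = 0.75 × 400 × 2752 = 825.6 kN.
Governing: min(1208.4, 1681.9, 825.6) = 825.6 kN → net-section rupture.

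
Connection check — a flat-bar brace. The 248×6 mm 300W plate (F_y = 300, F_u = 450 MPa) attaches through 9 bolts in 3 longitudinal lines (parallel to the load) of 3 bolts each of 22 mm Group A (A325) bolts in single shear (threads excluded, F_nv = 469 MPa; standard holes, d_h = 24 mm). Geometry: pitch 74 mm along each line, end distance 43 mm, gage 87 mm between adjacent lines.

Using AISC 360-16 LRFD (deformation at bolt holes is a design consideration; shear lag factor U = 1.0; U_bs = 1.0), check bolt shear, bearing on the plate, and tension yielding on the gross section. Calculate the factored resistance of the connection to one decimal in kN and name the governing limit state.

401.8 kN (gross-section yield governs)

Bolt shear: A_b = π(22)²/4 = 380.13 mm². φR_n = 0.75 × 469 × 380.13 × 9 × 1 = 1203.4 kN.
Bearing (6 mm plate, F_u = 450 MPa): end bolts L_c = 43 − 24/2 = 31, R_n = min(1.2×31×6×450, 2.4×22×6×450) = 100.44 kN/bolt; interior L_c = 74 − 24 = 50, R_n = 142.56 kN/bolt. φR_n = 0.75 × (3×100.44 + 6×142.56) = 867.5 kN.
Tension yield (gross): A_g = 248×6 = 1488 mm². φR_n = 0.90 × 300 × 1488 = 401.8 kN.
Governing: min(1203.4, 867.5, 401.8) = 401.8 kN → gross-section yield.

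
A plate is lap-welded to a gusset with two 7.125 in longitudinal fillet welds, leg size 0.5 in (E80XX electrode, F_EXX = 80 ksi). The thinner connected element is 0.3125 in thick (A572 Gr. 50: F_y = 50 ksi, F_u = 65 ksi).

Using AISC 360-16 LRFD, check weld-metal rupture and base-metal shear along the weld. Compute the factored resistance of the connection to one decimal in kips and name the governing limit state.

130.3 kips (base-metal shear governs)

Weld metal: throat = 0.707×0.5 = 0.3535 in, L = 2×7.125 = 14.25 in. φR_n = 0.75 × 0.6 × 80 × 0.3535 × 14.25 = 181.3 kips.
Base metal shear (0.3125 in plate): yield φR_n = 1.0×0.6×50×0.3125×14.25 = 133.6 kips; rupture φR_n = 0.75×0.6×65×0.3125×14.25 = 130.3 kips; take 130.3 kips (rupture).
Governing: min(181.3, 130.3) = 130.3 kips → base-metal shear.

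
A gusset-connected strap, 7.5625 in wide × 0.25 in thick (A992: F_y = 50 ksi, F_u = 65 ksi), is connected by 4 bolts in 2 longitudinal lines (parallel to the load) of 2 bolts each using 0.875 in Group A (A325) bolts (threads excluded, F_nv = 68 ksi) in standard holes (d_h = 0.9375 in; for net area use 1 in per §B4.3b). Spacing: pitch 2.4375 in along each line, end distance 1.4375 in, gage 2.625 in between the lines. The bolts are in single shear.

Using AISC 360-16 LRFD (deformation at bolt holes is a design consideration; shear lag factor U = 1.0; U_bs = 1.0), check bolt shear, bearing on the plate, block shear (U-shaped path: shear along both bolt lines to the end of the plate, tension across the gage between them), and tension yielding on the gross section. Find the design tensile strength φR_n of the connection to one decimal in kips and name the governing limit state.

Bolt shear: A_b = π(0.875)²/4 = 0.60132 in². φR_n = 0.75 × 68 × 0.60132 × 4 × 1 = 122.7 kips.
Bearing (0.25 in plate, F_u = 65 ksi): end bolts L_c = 1.4375 − 0.9375/2 = 0.96875, R_n = min(1.2×0.96875×0.25×65, 2.4×0.875×0.25×65) = 18.891 kips/bolt; interior L_c = 2.4375 − 0.9375 = 1.5, R_n = 29.25 kips/bolt. φR_n = 0.75 × (2×18.891 + 2×29.25) = 72.2 kips.
Block shear: shear path 2×[1.4375+1×2.4375] = 2×3.875 in, A_gv = 1.9375, A_nv = 2×(3.875 − 1.5×1)×0.25 = 1.1875 in²; tension across gage: (2.625 − 1×1)×0.25 = 0.40625 in². R_n = min(0.6×65×1.1875, 0.6×50×1.9375) + 1.0×65×0.40625 = min(46.313, 58.125) + 26.406 = 72.719 kips. φR_n = 0.75 × 72.719 = 54.5 kips.
Tension yield (gross): A_g = 7.5625×0.25 = 1.8906 in². φR_n = 0.90 × 50 × 1.8906 = 85.1 kips.
Governing: min(122.7, 72.2, 54.5, 85.1) = 54.5 kips → block shear.

54.5 kips (block shear governs)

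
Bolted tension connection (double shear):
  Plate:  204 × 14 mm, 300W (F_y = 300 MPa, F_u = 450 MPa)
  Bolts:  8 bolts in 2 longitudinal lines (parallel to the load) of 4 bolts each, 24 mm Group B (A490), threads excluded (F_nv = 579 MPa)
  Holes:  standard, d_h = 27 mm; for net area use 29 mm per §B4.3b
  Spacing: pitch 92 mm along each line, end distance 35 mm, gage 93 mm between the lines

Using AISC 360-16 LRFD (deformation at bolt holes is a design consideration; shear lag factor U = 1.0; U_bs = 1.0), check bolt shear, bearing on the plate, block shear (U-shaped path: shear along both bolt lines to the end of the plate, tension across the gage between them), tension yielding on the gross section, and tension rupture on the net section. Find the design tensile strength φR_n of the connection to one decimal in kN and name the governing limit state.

689.9 kN (net-section rupture governs)

Bolt shear: A_b = π(24)²/4 = 452.39 mm². φR_n = 0.75 × 579 × 452.39 × 8 × 2 = 3143.2 kN.
Bearing (14 mm plate, F_u = 450 MPa): end bolts L_c = 35 − 27/2 = 21.5, R_n = min(1.2×21.5×14×450, 2.4×24×14×450) = 162.54 kN/bolt; interior L_c = 92 − 27 = 65, R_n = 362.88 kN/bolt. φR_n = 0.75 × (2×162.54 + 6×362.88) = 1876.8 kN.
Block shear: shear path 2×[35+3×92] = 2×311 mm, A_gv = 8708, A_nv = 2×(311 − 3.5×29)×14 = 5866 mm²; tension across gage: (93 − 1×29)×14 = 896 mm². R_n = min(0.6×450×5866, 0.6×300×8708) + 1.0×450×896 = min(1583.8, 1567.4) + 403.2 = 1970.6 kN. φR_n = 0.75 × 1970.6 = 1478.0 kN.
Tension yield (gross): A_g = 204×14 = 2856 mm². φR_n = 0.90 × 300 × 2856 = 771.1 kN.
Tension rupture (net): A_n = (204 − 2×29)×14 = 2044 mm² (U = 1.0, A_e = A_n). φR_n = 0.75 × 450 × 2044 = 689.9 kN.
Governing: min(3143.2, 1876.8, 1478.0, 771.1, 689.9) = 689.9 kN → net-section rupture.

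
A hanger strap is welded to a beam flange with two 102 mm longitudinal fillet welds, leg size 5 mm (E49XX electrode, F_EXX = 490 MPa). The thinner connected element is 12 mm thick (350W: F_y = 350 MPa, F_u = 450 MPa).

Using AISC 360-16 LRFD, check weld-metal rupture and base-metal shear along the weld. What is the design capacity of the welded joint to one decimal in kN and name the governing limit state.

159.0 kN (weld metal governs)

Weld metal: throat = 0.707×5 = 3.535 mm, L = 2×102 = 204 mm. φR_n = 0.75 × 0.6 × 490 × 3.535 × 204 = 159.0 kN.
Base metal shear (12 mm plate): yield φR_n = 1.0×0.6×350×12×204 = 514.1 kN; rupture φR_n = 0.75×0.6×450×12×204 = 495.7 kN; take 495.7 kN (rupture).
Governing: min(159.0, 495.7) = 159.0 kN → weld metal.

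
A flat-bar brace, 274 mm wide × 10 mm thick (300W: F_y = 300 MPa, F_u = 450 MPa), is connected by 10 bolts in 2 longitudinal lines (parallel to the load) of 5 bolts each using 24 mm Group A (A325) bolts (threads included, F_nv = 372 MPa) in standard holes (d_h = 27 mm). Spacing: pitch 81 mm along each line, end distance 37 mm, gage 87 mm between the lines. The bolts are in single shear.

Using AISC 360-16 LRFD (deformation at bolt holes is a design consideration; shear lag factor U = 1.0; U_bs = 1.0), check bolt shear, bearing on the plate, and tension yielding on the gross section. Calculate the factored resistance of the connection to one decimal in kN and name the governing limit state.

Bolt shear: A_b = π(24)²/4 = 452.39 mm². φR_n = 0.75 × 372 × 452.39 × 10 × 1 = 1262.2 kN.
Bearing (10 mm plate, F_u = 450 MPa): end bolts L_c = 37 − 27/2 = 23.5, R_n = min(1.2×23.5×10×450, 2.4×24×10×450) = 126.9 kN/bolt; interior L_c = 81 − 27 = 54, R_n = 259.2 kN/bolt. φR_n = 0.75 × (2×126.9 + 8×259.2) = 1745.6 kN.
Tension yield (gross): A_g = 274×10 = 2740 mm². φR_n = 0.90 × 300 × 2740 = 739.8 kN.
Governing: min(1262.2, 1745.6, 739.8) = 739.8 kN → gross-section yield.

739.8 kN (gross-section yield governs)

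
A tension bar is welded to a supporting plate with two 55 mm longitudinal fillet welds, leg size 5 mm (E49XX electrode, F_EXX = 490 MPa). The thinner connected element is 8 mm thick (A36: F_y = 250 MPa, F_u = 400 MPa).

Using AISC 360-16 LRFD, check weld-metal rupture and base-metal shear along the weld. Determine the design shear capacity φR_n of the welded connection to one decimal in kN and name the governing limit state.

Weld metal: throat = 0.707×5 = 3.535 mm, L = 2×55 = 110 mm. φR_n = 0.75 × 0.6 × 490 × 3.535 × 110 = 85.7 kN.
Base metal shear (8 mm plate): yield φR_n = 1.0×0.6×250×8×110 = 132.0 kN; rupture φR_n = 0.75×0.6×400×8×110 = 158.4 kN; take 132.0 kN (yield).
Governing: min(85.7, 132.0) = 85.7 kN → weld metal.

85.7 kN (weld metal governs)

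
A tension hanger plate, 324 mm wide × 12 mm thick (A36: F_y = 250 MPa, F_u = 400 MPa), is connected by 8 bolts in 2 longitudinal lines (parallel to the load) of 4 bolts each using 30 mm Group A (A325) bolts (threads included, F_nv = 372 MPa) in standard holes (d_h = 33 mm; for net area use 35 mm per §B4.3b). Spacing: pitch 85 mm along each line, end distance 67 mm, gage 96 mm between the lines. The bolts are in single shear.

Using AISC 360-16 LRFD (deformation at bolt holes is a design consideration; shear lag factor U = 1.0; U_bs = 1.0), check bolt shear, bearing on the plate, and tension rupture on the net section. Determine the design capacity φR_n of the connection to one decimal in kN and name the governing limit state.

914.4 kN (net-section rupture governs)

Bolt shear: A_b = π(30)²/4 = 706.86 mm². φR_n = 0.75 × 372 × 706.86 × 8 × 1 = 1577.7 kN.
Bearing (12 mm plate, F_u = 400 MPa): end bolts L_c = 67 − 33/2 = 50.5, R_n = min(1.2×50.5×12×400, 2.4×30×12×400) = 290.88 kN/bolt; interior L_c = 85 − 33 = 52, R_n = 299.52 kN/bolt. φR_n = 0.75 × (2×290.88 + 6×299.52) = 1784.2 kN.
Tension rupture (net): A_n = (324 − 2×35)×12 = 3048 mm² (U = 1.0, A_e = A_n). φR_n = 0.75 × 400 × 3048 = 914.4 kN.
Governing: min(1577.7, 1784.2, 914.4) = 914.4 kN → net-section rupture.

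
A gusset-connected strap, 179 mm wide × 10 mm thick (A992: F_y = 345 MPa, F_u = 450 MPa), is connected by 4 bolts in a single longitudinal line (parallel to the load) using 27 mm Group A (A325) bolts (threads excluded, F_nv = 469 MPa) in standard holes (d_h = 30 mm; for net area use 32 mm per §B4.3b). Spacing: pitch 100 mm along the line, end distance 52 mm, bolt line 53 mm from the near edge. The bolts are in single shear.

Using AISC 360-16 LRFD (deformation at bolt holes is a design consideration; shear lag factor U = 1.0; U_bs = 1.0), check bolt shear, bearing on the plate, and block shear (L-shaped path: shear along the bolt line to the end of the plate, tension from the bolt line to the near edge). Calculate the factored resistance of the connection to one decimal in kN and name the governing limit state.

Bolt shear: A_b = π(27)²/4 = 572.56 mm². φR_n = 0.75 × 469 × 572.56 × 4 × 1 = 805.6 kN.
Bearing (10 mm plate, F_u = 450 MPa): end bolts L_c = 52 − 30/2 = 37, R_n = min(1.2×37×10×450, 2.4×27×10×450) = 199.8 kN/bolt; interior L_c = 100 − 30 = 70, R_n = 291.6 kN/bolt. φR_n = 0.75 × (1×199.8 + 3×291.6) = 806.0 kN.
Block shear: shear path 1×[52+3×100] = 1×352 mm, A_gv = 3520, A_nv = 1×(352 − 3.5×32)×10 = 2400 mm²; tension to near edge: (53 − 0.5×32)×10 = 370 mm². R_n = min(0.6×450×2400, 0.6×345×3520) + 1.0×450×370 = min(648, 728.64) + 166.5 = 814.5 kN. φR_n = 0.75 × 814.5 = 610.9 kN.
Governing: min(805.6, 806.0, 610.9) = 610.9 kN → block shear.

610.9 kN (block shear governs)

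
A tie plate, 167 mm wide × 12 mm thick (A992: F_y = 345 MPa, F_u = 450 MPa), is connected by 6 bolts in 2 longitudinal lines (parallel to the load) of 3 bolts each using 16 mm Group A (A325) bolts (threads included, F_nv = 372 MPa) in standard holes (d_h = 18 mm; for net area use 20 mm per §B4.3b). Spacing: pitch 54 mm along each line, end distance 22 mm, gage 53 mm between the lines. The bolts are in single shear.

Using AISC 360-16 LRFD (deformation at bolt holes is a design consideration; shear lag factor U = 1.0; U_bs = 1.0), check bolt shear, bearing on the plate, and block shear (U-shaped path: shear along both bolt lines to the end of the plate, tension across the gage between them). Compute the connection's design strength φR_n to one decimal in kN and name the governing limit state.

Bolt shear: A_b = π(16)²/4 = 201.06 mm². φR_n = 0.75 × 372 × 201.06 × 6 × 1 = 336.6 kN.
Bearing (12 mm plate, F_u = 450 MPa): end bolts L_c = 22 − 18/2 = 13, R_n = min(1.2×13×12×450, 2.4×16×12×450) = 84.24 kN/bolt; interior L_c = 54 − 18 = 36, R_n = 207.36 kN/bolt. φR_n = 0.75 × (2×84.24 + 4×207.36) = 748.4 kN.
Block shear: shear path 2×[22+2×54] = 2×130 mm, A_gv = 3120, A_nv = 2×(130 − 2.5×20)×12 = 1920 mm²; tension across gage: (53 − 1×20)×12 = 396 mm². R_n = min(0.6×450×1920, 0.6×345×3120) + 1.0×450×396 = min(518.4, 645.84) + 178.2 = 696.6 kN. φR_n = 0.75 × 696.6 = 522.5 kN.
Governing: min(336.6, 748.4, 522.5) = 336.6 kN → bolt shear.

336.6 kN (bolt shear governs)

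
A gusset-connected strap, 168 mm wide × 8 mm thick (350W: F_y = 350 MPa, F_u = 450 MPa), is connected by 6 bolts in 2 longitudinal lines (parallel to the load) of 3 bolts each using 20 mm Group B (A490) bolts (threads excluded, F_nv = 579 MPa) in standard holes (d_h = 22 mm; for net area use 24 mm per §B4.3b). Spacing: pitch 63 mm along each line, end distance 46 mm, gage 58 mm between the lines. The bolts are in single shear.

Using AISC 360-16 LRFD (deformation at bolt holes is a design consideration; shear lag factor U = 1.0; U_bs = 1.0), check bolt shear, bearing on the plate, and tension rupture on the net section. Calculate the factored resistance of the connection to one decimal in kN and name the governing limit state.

Bolt shear: A_b = π(20)²/4 = 314.16 mm². φR_n = 0.75 × 579 × 314.16 × 6 × 1 = 818.5 kN.
Bearing (8 mm plate, F_u = 450 MPa): end bolts L_c = 46 − 22/2 = 35, R_n = min(1.2×35×8×450, 2.4×20×8×450) = 151.2 kN/bolt; interior L_c = 63 − 22 = 41, R_n = 172.8 kN/bolt. φR_n = 0.75 × (2×151.2 + 4×172.8) = 745.2 kN.
Tension rupture (net): A_n = (168 − 2×24)×8 = 960 mm² (U = 1.0, A_e = A_n). φR_n = 0.75 × 450 × 960 = 324.0 kN.
Governing: min(818.5, 745.2, 324.0) = 324.0 kN → net-section rupture.

324.0 kN (net-section rupture governs)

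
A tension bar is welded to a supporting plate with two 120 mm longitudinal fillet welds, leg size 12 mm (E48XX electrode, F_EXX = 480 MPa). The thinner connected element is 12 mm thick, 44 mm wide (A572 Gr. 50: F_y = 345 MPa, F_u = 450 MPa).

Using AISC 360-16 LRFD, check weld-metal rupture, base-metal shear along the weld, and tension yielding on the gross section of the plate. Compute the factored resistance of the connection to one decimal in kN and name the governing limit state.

Weld metal: throat = 0.707×12 = 8.484 mm, L = 2×120 = 240 mm. φR_n = 0.75 × 0.6 × 480 × 8.484 × 240 = 439.8 kN.
Base metal shear (12 mm plate): yield φR_n = 1.0×0.6×345×12×240 = 596.2 kN; rupture φR_n = 0.75×0.6×450×12×240 = 583.2 kN; take 583.2 kN (rupture).
Tension yield (gross): A_g = 44×12 = 528 mm². φR_n = 0.90 × 345 × 528 = 163.9 kN.
Governing: min(439.8, 583.2, 163.9) = 163.9 kN → gross-section yield.

163.9 kN (gross-section yield governs)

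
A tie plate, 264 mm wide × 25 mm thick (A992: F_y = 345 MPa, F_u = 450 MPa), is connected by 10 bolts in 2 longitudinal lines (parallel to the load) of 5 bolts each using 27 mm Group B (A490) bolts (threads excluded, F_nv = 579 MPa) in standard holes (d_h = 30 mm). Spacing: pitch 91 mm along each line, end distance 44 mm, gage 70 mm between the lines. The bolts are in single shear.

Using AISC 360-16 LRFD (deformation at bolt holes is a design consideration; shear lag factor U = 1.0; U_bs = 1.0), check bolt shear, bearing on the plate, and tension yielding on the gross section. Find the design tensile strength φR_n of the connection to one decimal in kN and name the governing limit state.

2049.3 kN (gross-section yield governs)

Bolt shear: A_b = π(27)²/4 = 572.56 mm². φR_n = 0.75 × 579 × 572.56 × 10 × 1 = 2486.3 kN.
Bearing (25 mm plate, F_u = 450 MPa): end bolts L_c = 44 − 30/2 = 29, R_n = min(1.2×29×25×450, 2.4×27×25×450) = 391.5 kN/bolt; interior L_c = 91 − 30 = 61, R_n = 729 kN/bolt. φR_n = 0.75 × (2×391.5 + 8×729) = 4961.3 kN.
Tension yield (gross): A_g = 264×25 = 6600 mm². φR_n = 0.90 × 345 × 6600 = 2049.3 kN.
Governing: min(2486.3, 4961.3, 2049.3) = 2049.3 kN → gross-section yield.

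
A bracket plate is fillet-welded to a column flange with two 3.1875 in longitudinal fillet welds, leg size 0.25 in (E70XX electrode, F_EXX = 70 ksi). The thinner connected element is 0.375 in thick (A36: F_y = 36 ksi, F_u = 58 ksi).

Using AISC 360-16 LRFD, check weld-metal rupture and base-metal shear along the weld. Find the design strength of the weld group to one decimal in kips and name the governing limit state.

Weld metal: throat = 0.707×0.25 = 0.17675 in, L = 2×3.1875 = 6.375 in. φR_n = 0.75 × 0.6 × 70 × 0.17675 × 6.375 = 35.5 kips.
Base metal shear (0.375 in plate): yield φR_n = 1.0×0.6×36×0.375×6.375 = 51.6 kips; rupture φR_n = 0.75×0.6×58×0.375×6.375 = 62.4 kips; take 51.6 kips (yield).
Governing: min(35.5, 51.6) = 35.5 kips → weld metal.

35.5 kips (weld metal governs)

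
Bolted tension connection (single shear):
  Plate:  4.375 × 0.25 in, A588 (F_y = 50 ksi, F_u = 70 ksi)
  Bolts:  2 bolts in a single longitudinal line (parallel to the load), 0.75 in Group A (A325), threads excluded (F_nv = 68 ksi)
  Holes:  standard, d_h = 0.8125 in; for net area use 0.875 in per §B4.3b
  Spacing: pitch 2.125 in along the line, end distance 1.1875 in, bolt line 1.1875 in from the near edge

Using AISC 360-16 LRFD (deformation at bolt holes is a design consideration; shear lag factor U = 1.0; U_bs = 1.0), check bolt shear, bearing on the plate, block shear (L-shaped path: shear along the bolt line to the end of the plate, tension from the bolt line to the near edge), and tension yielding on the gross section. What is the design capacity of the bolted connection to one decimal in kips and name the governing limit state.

Bolt shear: A_b = π(0.75)²/4 = 0.44179 in². φR_n = 0.75 × 68 × 0.44179 × 2 × 1 = 45.1 kips.
Bearing (0.25 in plate, F_u = 70 ksi): end bolts L_c = 1.1875 − 0.8125/2 = 0.78125, R_n = min(1.2×0.78125×0.25×70, 2.4×0.75×0.25×70) = 16.406 kips/bolt; interior L_c = 2.125 − 0.8125 = 1.3125, R_n = 27.563 kips/bolt. φR_n = 0.75 × (1×16.406 + 1×27.563) = 33.0 kips.
Block shear: shear path 1×[1.1875+1×2.125] = 1×3.3125 in, A_gv = 0.82813, A_nv = 1×(3.3125 − 1.5×0.875)×0.25 = 0.5 in²; tension to near edge: (1.1875 − 0.5×0.875)×0.25 = 0.1875 in². R_n = min(0.6×70×0.5, 0.6×50×0.82813) + 1.0×70×0.1875 = min(21, 24.844) + 13.125 = 34.125 kips. φR_n = 0.75 × 34.125 = 25.6 kips.
Tension yield (gross): A_g = 4.375×0.25 = 1.0938 in². φR_n = 0.90 × 50 × 1.0938 = 49.2 kips.
Governing: min(45.1, 33.0, 25.6, 49.2) = 25.6 kips → block shear.

25.6 kips (block shear governs)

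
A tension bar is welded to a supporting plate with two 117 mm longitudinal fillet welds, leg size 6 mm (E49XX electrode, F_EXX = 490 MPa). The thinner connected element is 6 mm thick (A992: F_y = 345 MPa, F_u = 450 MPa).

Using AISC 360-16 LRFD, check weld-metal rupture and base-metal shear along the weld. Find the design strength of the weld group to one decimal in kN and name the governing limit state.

Weld metal: throat = 0.707×6 = 4.242 mm, L = 2×117 = 234 mm. φR_n = 0.75 × 0.6 × 490 × 4.242 × 234 = 218.9 kN.
Base metal shear (6 mm plate): yield φR_n = 1.0×0.6×345×6×234 = 290.6 kN; rupture φR_n = 0.75×0.6×450×6×234 = 284.3 kN; take 284.3 kN (rupture).
Governing: min(218.9, 284.3) = 218.9 kN → weld metal.

218.9 kN (weld metal governs)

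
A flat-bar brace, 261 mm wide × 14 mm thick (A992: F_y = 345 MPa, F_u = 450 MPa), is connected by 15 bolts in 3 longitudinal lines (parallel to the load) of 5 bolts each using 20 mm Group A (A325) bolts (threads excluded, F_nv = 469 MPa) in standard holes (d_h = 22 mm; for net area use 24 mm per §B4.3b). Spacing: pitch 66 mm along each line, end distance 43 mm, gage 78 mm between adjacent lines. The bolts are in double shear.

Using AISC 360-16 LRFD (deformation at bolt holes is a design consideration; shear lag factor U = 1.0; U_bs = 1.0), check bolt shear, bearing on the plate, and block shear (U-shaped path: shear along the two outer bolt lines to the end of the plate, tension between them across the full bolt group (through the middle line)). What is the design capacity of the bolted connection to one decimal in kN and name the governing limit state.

Bolt shear: A_b = π(20)²/4 = 314.16 mm². φR_n = 0.75 × 469 × 314.16 × 15 × 2 = 3315.2 kN.
Bearing (14 mm plate, F_u = 450 MPa): end bolts L_c = 43 − 22/2 = 32, R_n = min(1.2×32×14×450, 2.4×20×14×450) = 241.92 kN/bolt; interior L_c = 66 − 22 = 44, R_n = 302.4 kN/bolt. φR_n = 0.75 × (3×241.92 + 12×302.4) = 3265.9 kN.
Block shear: shear path 2×[43+4×66] = 2×307 mm, A_gv = 8596, A_nv = 2×(307 − 4.5×24)×14 = 5572 mm²; tension across gage: (156 − 2×24)×14 = 1512 mm². R_n = min(0.6×450×5572, 0.6×345×8596) + 1.0×450×1512 = min(1504.4, 1779.4) + 680.4 = 2184.8 kN. φR_n = 0.75 × 2184.8 = 1638.6 kN.
Governing: min(3315.2, 3265.9, 1638.6) = 1638.6 kN → block shear.

1638.6 kN (block shear governs)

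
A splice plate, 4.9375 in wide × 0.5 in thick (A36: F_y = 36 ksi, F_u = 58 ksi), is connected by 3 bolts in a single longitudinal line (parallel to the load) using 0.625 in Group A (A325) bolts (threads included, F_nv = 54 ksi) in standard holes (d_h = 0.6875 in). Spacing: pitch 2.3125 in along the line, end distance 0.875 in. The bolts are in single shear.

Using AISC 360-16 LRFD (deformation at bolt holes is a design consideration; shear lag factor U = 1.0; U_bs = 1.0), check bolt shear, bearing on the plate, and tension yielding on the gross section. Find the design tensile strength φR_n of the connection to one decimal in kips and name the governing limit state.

Bolt shear: A_b = π(0.625)²/4 = 0.3068 in². φR_n = 0.75 × 54 × 0.3068 × 3 × 1 = 37.3 kips.
Bearing (0.5 in plate, F_u = 58 ksi): end bolts L_c = 0.875 − 0.6875/2 = 0.53125, R_n = min(1.2×0.53125×0.5×58, 2.4×0.625×0.5×58) = 18.488 kips/bolt; interior L_c = 2.3125 − 0.6875 = 1.625, R_n = 43.5 kips/bolt. φR_n = 0.75 × (1×18.488 + 2×43.5) = 79.1 kips.
Tension yield (gross): A_g = 4.9375×0.5 = 2.4688 in². φR_n = 0.90 × 36 × 2.4688 = 80.0 kips.
Governing: min(37.3, 79.1, 80.0) = 37.3 kips → bolt shear.

37.3 kips (bolt shear governs)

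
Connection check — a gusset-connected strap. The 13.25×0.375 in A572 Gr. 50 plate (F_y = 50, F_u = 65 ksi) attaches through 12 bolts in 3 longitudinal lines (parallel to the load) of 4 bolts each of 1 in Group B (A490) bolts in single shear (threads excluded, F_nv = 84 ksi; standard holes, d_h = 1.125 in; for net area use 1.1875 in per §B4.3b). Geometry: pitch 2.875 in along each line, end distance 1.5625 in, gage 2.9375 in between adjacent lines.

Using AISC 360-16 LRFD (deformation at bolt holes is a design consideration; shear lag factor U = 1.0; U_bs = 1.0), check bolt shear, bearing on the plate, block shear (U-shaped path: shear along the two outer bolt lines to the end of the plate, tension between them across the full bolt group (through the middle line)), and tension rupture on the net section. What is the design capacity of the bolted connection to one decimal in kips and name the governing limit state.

Bolt shear: A_b = π(1)²/4 = 0.7854 in². φR_n = 0.75 × 84 × 0.7854 × 12 × 1 = 593.8 kips.
Bearing (0.375 in plate, F_u = 65 ksi): end bolts L_c = 1.5625 − 1.125/2 = 1, R_n = min(1.2×1×0.375×65, 2.4×1×0.375×65) = 29.25 kips/bolt; interior L_c = 2.875 − 1.125 = 1.75, R_n = 51.188 kips/bolt. φR_n = 0.75 × (3×29.25 + 9×51.188) = 411.3 kips.
Block shear: shear path 2×[1.5625+3×2.875] = 2×10.1875 in, A_gv = 7.6406, A_nv = 2×(10.1875 − 3.5×1.1875)×0.375 = 4.5234 in²; tension across gage: (5.875 − 2×1.1875)×0.375 = 1.3125 in². R_n = min(0.6×65×4.5234, 0.6×50×7.6406) + 1.0×65×1.3125 = min(176.41, 229.22) + 85.313 = 261.72 kips. φR_n = 0.75 × 261.72 = 196.3 kips.
Tension rupture (net): A_n = (13.25 − 3×1.1875)×0.375 = 3.6328 in² (U = 1.0, A_e = A_n). φR_n = 0.75 × 65 × 3.6328 = 177.1 kips.
Governing: min(593.8, 411.3, 196.3, 177.1) = 177.1 kips → net-section rupture.

177.1 kips (net-section rupture governs)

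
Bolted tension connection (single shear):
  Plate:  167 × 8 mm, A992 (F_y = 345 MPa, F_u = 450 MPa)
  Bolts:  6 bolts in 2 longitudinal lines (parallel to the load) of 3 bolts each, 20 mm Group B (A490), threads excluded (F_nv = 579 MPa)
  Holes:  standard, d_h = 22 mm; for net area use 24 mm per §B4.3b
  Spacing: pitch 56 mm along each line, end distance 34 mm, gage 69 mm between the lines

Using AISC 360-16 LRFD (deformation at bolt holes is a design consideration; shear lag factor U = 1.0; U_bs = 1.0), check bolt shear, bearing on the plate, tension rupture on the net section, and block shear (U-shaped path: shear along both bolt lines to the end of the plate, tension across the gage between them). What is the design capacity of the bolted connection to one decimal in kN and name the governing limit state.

Bolt shear: A_b = π(20)²/4 = 314.16 mm². φR_n = 0.75 × 579 × 314.16 × 6 × 1 = 818.5 kN.
Bearing (8 mm plate, F_u = 450 MPa): end bolts L_c = 34 − 22/2 = 23, R_n = min(1.2×23×8×450, 2.4×20×8×450) = 99.36 kN/bolt; interior L_c = 56 − 22 = 34, R_n = 146.88 kN/bolt. φR_n = 0.75 × (2×99.36 + 4×146.88) = 589.7 kN.
Tension rupture (net): A_n = (167 − 2×24)×8 = 952 mm² (U = 1.0, A_e = A_n). φR_n = 0.75 × 450 × 952 = 321.3 kN.
Block shear: shear path 2×[34+2×56] = 2×146 mm, A_gv = 2336, A_nv = 2×(146 − 2.5×24)×8 = 1376 mm²; tension across gage: (69 − 1×24)×8 = 360 mm². R_n = min(0.6×450×1376, 0.6×345×2336) + 1.0×450×360 = min(371.52, 483.55) + 162 = 533.52 kN. φR_n = 0.75 × 533.52 = 400.1 kN.
Governing: min(818.5, 589.7, 321.3, 400.1) = 321.3 kN → net-section rupture.

321.3 kN (net-section rupture governs)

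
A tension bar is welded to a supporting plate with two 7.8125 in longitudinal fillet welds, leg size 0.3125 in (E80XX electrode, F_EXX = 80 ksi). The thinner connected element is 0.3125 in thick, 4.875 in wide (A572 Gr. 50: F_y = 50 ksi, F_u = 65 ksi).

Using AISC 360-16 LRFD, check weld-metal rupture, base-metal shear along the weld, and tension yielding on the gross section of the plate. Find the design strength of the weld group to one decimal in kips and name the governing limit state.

Weld metal: throat = 0.707×0.3125 = 0.22094 in, L = 2×7.8125 = 15.625 in. φR_n = 0.75 × 0.6 × 80 × 0.22094 × 15.625 = 124.3 kips.
Base metal shear (0.3125 in plate): yield φR_n = 1.0×0.6×50×0.3125×15.625 = 146.5 kips; rupture φR_n = 0.75×0.6×65×0.3125×15.625 = 142.8 kips; take 142.8 kips (rupture).
Tension yield (gross): A_g = 4.875×0.3125 = 1.5234 in². φR_n = 0.90 × 50 × 1.5234 = 68.6 kips.
Governing: min(124.3, 142.8, 68.6) = 68.6 kips → gross-section yield.

68.6 kips (gross-section yield governs)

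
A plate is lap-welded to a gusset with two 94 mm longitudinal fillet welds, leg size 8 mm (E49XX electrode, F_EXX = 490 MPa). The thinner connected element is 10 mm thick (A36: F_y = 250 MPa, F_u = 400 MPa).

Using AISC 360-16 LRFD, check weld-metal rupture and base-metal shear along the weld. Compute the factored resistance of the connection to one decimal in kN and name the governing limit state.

Weld metal: throat = 0.707×8 = 5.656 mm, L = 2×94 = 188 mm. φR_n = 0.75 × 0.6 × 490 × 5.656 × 188 = 234.5 kN.
Base metal shear (10 mm plate): yield φR_n = 1.0×0.6×250×10×188 = 282.0 kN; rupture φR_n = 0.75×0.6×400×10×188 = 338.4 kN; take 282.0 kN (yield).
Governing: min(234.5, 282.0) = 234.5 kN → weld metal.

234.5 kN (weld metal governs)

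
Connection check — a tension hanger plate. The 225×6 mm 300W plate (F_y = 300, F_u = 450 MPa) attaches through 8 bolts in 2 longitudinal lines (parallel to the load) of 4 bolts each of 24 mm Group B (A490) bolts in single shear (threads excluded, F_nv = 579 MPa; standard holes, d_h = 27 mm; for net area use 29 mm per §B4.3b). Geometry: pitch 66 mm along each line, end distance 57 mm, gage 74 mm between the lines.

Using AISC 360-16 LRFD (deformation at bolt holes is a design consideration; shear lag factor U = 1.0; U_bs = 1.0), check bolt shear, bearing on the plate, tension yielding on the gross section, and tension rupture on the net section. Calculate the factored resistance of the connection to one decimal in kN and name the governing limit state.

Bolt shear: A_b = π(24)²/4 = 452.39 mm². φR_n = 0.75 × 579 × 452.39 × 8 × 1 = 1571.6 kN.
Bearing (6 mm plate, F_u = 450 MPa): end bolts L_c = 57 − 27/2 = 43.5, R_n = min(1.2×43.5×6×450, 2.4×24×6×450) = 140.94 kN/bolt; interior L_c = 66 − 27 = 39, R_n = 126.36 kN/bolt. φR_n = 0.75 × (2×140.94 + 6×126.36) = 780.0 kN.
Tension yield (gross): A_g = 225×6 = 1350 mm². φR_n = 0.90 × 300 × 1350 = 364.5 kN.
Tension rupture (net): A_n = (225 − 2×29)×6 = 1002 mm² (U = 1.0, A_e = A_n). φR_n = 0.75 × 450 × 1002 = 338.2 kN.
Governing: min(1571.6, 780.0, 364.5, 338.2) = 338.2 kN → net-section rupture.

338.2 kN (net-section rupture governs)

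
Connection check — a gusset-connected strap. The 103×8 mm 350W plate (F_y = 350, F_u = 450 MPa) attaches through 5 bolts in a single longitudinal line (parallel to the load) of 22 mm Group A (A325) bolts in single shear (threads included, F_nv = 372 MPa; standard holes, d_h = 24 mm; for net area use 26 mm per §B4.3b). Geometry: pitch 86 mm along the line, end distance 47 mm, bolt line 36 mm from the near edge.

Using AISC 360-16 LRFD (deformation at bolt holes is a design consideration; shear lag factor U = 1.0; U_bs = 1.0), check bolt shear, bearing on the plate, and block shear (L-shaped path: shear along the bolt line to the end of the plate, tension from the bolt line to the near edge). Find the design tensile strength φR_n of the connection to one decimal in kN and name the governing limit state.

506.0 kN (block shear governs)

Bolt shear: A_b = π(22)²/4 = 380.13 mm². φR_n = 0.75 × 372 × 380.13 × 5 × 1 = 530.3 kN.
Bearing (8 mm plate, F_u = 450 MPa): end bolts L_c = 47 − 24/2 = 35, R_n = min(1.2×35×8×450, 2.4×22×8×450) = 151.2 kN/bolt; interior L_c = 86 − 24 = 62, R_n = 190.08 kN/bolt. φR_n = 0.75 × (1×151.2 + 4×190.08) = 683.6 kN.
Block shear: shear path 1×[47+4×86] = 1×391 mm, A_gv = 3128, A_nv = 1×(391 − 4.5×26)×8 = 2192 mm²; tension to near edge: (36 − 0.5×26)×8 = 184 mm². R_n = min(0.6×450×2192, 0.6×350×3128) + 1.0×450×184 = min(591.84, 656.88) + 82.8 = 674.64 kN. φR_n = 0.75 × 674.64 = 506.0 kN.
Governing: min(530.3, 683.6, 506.0) = 506.0 kN → block shear.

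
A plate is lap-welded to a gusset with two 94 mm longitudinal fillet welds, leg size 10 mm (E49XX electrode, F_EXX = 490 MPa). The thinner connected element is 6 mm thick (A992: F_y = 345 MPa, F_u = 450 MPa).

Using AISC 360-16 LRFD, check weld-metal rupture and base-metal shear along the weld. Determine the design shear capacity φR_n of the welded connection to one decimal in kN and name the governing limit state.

228.4 kN (base-metal shear governs)

Weld metal: throat = 0.707×10 = 7.07 mm, L = 2×94 = 188 mm. φR_n = 0.75 × 0.6 × 490 × 7.07 × 188 = 293.1 kN.
Base metal shear (6 mm plate): yield φR_n = 1.0×0.6×345×6×188 = 233.5 kN; rupture φR_n = 0.75×0.6×450×6×188 = 228.4 kN; take 228.4 kN (rupture).
Governing: min(293.1, 228.4) = 228.4 kN → base-metal shear.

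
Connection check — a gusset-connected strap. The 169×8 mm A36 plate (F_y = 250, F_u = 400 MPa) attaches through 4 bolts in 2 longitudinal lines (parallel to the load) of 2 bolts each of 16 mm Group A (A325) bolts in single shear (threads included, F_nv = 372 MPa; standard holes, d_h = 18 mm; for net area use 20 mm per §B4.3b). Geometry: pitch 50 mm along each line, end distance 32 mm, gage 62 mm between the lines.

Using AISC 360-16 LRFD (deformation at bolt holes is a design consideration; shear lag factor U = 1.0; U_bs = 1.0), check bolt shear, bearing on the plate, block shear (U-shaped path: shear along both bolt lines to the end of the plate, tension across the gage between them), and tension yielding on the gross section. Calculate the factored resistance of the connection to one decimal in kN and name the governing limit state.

Bolt shear: A_b = π(16)²/4 = 201.06 mm². φR_n = 0.75 × 372 × 201.06 × 4 × 1 = 224.4 kN.
Bearing (8 mm plate, F_u = 400 MPa): end bolts L_c = 32 − 18/2 = 23, R_n = min(1.2×23×8×400, 2.4×16×8×400) = 88.32 kN/bolt; interior L_c = 50 − 18 = 32, R_n = 122.88 kN/bolt. φR_n = 0.75 × (2×88.32 + 2×122.88) = 316.8 kN.
Block shear: shear path 2×[32+1×50] = 2×82 mm, A_gv = 1312, A_nv = 2×(82 − 1.5×20)×8 = 832 mm²; tension across gage: (62 − 1×20)×8 = 336 mm². R_n = min(0.6×400×832, 0.6×250×1312) + 1.0×400×336 = min(199.68, 196.8) + 134.4 = 331.2 kN. φR_n = 0.75 × 331.2 = 248.4 kN.
Tension yield (gross): A_g = 169×8 = 1352 mm². φR_n = 0.90 × 250 × 1352 = 304.2 kN.
Governing: min(224.4, 316.8, 248.4, 304.2) = 224.4 kN → bolt shear.

224.4 kN (bolt shear governs)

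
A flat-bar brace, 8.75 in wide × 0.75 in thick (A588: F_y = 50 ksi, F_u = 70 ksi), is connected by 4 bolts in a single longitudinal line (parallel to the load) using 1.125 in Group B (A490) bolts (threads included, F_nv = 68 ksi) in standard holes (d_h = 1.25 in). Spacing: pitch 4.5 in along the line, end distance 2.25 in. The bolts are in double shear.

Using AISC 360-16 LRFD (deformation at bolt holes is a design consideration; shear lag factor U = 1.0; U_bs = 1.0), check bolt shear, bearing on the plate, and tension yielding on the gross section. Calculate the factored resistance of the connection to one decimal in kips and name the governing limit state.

Bolt shear: A_b = π(1.125)²/4 = 0.99402 in². φR_n = 0.75 × 68 × 0.99402 × 4 × 2 = 405.6 kips.
Bearing (0.75 in plate, F_u = 70 ksi): end bolts L_c = 2.25 − 1.25/2 = 1.625, R_n = min(1.2×1.625×0.75×70, 2.4×1.125×0.75×70) = 102.38 kips/bolt; interior L_c = 4.5 − 1.25 = 3.25, R_n = 141.75 kips/bolt. φR_n = 0.75 × (1×102.38 + 3×141.75) = 395.7 kips.
Tension yield (gross): A_g = 8.75×0.75 = 6.5625 in². φR_n = 0.90 × 50 × 6.5625 = 295.3 kips.
Governing: min(405.6, 395.7, 295.3) = 295.3 kips → gross-section yield.

295.3 kips (gross-section yield governs)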